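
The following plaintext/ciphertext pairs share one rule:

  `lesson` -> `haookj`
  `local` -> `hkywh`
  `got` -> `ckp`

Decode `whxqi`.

Compare letters: l→h is +22, e→a is +22, s→o is +22 — a constant shift. It's a constant shift of +22 (ROT22).
Undoing it on whxqi: w−22=a, h−22=l, x−22=b, q−22=u, i−22=m.

album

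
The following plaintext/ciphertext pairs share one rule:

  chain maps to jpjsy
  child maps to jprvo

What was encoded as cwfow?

vowel

Letter i (0-indexed) is shifted by i+7, so successive shifts are 7, 8, 9, ….
Decoding cwfow: c−7=v, w−8=o, f−9=w, o−10=e, w−11=l.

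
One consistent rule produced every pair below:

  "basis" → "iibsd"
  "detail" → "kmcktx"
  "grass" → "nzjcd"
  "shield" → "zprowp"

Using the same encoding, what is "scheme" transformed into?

In basis: b→i is +7, a→i is +8, s→b is +9, i→s is +10 — the shift increases by 1 each position. Each letter shifts forward by (position + 7), i.e. 7, 8, 9, … — the shift grows by one for each successive letter.
For scheme: s+7=z, c+8=k, h+9=q, e+10=o, m+11=x, e+12=q.

zkqoxq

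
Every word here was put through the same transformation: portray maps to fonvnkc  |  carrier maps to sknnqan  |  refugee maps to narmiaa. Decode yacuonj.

p(15)→f(5) and o(14)→o(14) fit y≡17x+10 (mod 26); the inverse of 17 mod 26 is 23. This is an affine cipher: with a=0,…,z=25, each position x becomes (17x+10) mod 26.
Undoing it on yacuonj: y(24)→23·(24−10)≡10=k; a(0)→23·(0−10)≡4=e; c(2)→23·(2−10)≡24=y; u(20)→23·(20−10)≡22=w; o(14)→23·(14−10)≡14=o; n(13)→23·(13−10)≡17=r; j(9)→23·(9−10)≡3=d (all mod 26).

keyword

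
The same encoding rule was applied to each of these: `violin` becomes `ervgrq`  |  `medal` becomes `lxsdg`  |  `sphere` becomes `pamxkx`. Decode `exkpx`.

verse

v(21)→e(4) and i(8)→r(17) fit y≡5x+3 (mod 26); the inverse of 5 mod 26 is 21. Treating letters as 0–25, the rule is x ↦ 5x + 3 (mod 26).
Reversing it on exkpx: e(4)→21·(4−3)≡21=v; x(23)→21·(23−3)≡4=e; k(10)→21·(10−3)≡17=r; p(15)→21·(15−3)≡18=s; x(23)→21·(23−3)≡4=e (all mod 26).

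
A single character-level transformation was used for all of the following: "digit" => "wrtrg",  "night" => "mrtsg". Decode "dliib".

Each pair mirrors across the alphabet (d↔w, i↔r, g↔t): positions sum to 25. This is the alphabet-reversal cipher (Atbash): a becomes z, b becomes y, etc.
Undoing it on dliib: d↔w, l↔o, i↔r, i↔r, b↔y.

worry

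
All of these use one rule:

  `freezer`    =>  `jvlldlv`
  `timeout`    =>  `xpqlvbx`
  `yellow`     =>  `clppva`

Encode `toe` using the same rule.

xvl

The shift depends on letter class: consonant f→j is +4, but vowel e→l is +7. The rule splits by letter class: vowels +7, consonants +4.
On toe: t(cons)+4=x, o(vowel)+7=v, e(vowel)+7=l.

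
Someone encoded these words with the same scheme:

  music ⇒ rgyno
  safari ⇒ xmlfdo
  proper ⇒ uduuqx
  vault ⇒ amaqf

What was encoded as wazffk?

rotate

A repeating key of period 3 is used — shifts +5, +12, +6 over and over.
Reversing it on wazffk: w−5=r, a−12=o, z−6=t, f−5=a, f−12=t, k−6=e.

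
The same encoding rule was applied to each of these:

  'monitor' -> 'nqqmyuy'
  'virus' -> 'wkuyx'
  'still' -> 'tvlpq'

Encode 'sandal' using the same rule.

In monitor: m→n is +1, o→q is +2, n→q is +3, i→m is +4 — the shift increases by 1 each position. The shift increases by 1 at each position, starting from +1: 1, 2, 3, ….
For sandal: s+1=t, a+2=c, n+3=q, d+4=h, a+5=f, l+6=r.

tcqhfr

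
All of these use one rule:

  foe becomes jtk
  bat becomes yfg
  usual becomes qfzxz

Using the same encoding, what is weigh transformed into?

mlnjb

The output letters match the input read backwards, each shifted +5: foe reversed is eof. Read the word backwards and shift each letter +5.
On weigh: reverse → hgiew; then shift: h+5=m, g+5=l, i+5=n, e+5=j, w+5=b.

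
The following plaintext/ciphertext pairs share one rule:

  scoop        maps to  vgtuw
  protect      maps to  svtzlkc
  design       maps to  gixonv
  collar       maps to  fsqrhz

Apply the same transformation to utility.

xxnrpbh

Each letter shifts forward by (position + 3), i.e. 3, 4, 5, … — the shift grows by one for each successive letter.
For utility: u+3=x, t+4=x, i+5=n, l+6=r, i+7=p, t+8=b, y+9=h.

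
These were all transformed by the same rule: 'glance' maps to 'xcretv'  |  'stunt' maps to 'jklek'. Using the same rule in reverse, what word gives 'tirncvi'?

crawler

Compare letters: g→x is +17, l→c is +17, a→r is +17 — a constant shift. Every letter moves 17 places later in the alphabet, wrapping around z→a.
Reversing it on tirncvi: t−17=c, i−17=r, r−17=a, n−17=w, c−17=l, v−17=e, i−17=r.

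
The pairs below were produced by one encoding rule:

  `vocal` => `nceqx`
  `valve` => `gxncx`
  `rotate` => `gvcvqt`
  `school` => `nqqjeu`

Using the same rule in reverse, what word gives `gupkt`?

The output letters match the input read backwards, each shifted +2: vocal reversed is lacov. Read the word backwards and shift each letter +2.
Undoing it on gupkt: shift back: g−2=e, u−2=s, p−2=n, k−2=i, t−2=r → esnir; then reverse → rinse.

rinse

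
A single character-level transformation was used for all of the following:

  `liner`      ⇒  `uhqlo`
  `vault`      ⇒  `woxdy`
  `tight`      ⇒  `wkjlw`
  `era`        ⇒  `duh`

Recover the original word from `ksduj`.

graph

The output letters match the input read backwards, each shifted +3: liner reversed is renil. Read the word backwards and shift each letter +3.
Undoing it on ksduj: shift back: k−3=h, s−3=p, d−3=a, u−3=r, j−3=g → hparg; then reverse → graph.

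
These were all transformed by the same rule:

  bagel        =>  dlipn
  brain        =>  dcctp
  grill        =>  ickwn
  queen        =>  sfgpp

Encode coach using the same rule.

ezcnj

Shifts by position in bagel: pos 0: b→d (+2), pos 1: a→l (+11), pos 2: g→i (+2), pos 3: e→p (+11) — repeating every 2. A repeating key of period 2 is used — shifts +2, +11 over and over.
For coach: c+2=e, o+11=z, a+2=c, c+11=n, h+2=j.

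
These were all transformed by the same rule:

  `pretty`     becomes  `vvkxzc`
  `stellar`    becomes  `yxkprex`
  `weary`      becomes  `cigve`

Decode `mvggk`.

grace

Shifts by position in pretty: pos 0: p→v (+6), pos 1: r→v (+4), pos 2: e→k (+6), pos 3: t→x (+4) — repeating every 2. A repeating key of period 2 is used — shifts +6, +4 over and over.
Reversing it on mvggk: m−6=g, v−4=r, g−6=a, g−4=c, k−6=e.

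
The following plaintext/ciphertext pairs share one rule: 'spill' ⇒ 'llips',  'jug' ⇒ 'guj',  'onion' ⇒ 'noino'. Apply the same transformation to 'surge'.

egrus

The output letters match the input read backwards: spill reversed is llips. The word is simply reversed.
Applying it to surge: reverse → egrus.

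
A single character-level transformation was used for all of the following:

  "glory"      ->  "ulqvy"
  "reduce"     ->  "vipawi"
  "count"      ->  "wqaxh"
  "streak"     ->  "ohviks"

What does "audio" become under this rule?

This is an affine cipher: with a=0,…,z=25, each position x becomes (19x+10) mod 26.
On audio: a(0)→19·0+10≡10=k; u(20)→19·20+10≡0=a; d(3)→19·3+10≡15=p; i(8)→19·8+10≡6=g; o(14)→19·14+10≡16=q (all mod 26).

kapgq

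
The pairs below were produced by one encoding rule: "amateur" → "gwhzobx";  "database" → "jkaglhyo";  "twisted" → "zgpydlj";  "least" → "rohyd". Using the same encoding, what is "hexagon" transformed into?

The shifts repeat in a cycle of length 3: positions 0,1,… shift by +6, +10, +7, then the pattern repeats.
On hexagon: h+6=n, e+10=o, x+7=e, a+6=g, g+10=q, o+7=v, n+6=t.

noegqvt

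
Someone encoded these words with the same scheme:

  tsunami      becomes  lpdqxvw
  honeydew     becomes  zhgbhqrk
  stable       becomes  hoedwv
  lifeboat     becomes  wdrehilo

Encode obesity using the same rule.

bwlvher

The output letters match the input read backwards, each shifted +3: tsunami reversed is imanust. Two steps: reverse the string, then apply a Caesar shift of +3.
On obesity: reverse → ytisebo; then shift: y+3=b, t+3=w, i+3=l, s+3=v, e+3=h, b+3=e, o+3=r.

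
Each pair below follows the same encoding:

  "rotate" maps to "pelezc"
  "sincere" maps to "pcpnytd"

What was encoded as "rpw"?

leg

The word is reversed, then every letter is shifted forward by 11.
Decoding rpw: shift back: r−11=g, p−11=e, w−11=l → gel; then reverse → leg.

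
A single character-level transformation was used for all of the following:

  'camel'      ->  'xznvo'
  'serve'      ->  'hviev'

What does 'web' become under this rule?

dvy

Each pair mirrors across the alphabet (c↔x, a↔z, m↔n): positions sum to 25. Letters are reflected about the middle of the alphabet (position → 25−position): Atbash.
For web: w↔d, e↔v, b↔y.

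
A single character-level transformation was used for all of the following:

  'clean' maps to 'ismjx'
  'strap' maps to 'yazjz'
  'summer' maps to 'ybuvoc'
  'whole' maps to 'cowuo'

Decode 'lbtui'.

fully

In clean: c→i is +6, l→s is +7, e→m is +8, a→j is +9 — the shift increases by 1 each position. The shift increases by 1 at each position, starting from +6: 6, 7, 8, ….
Undoing it on lbtui: l−6=f, b−7=u, t−8=l, u−9=l, i−10=y.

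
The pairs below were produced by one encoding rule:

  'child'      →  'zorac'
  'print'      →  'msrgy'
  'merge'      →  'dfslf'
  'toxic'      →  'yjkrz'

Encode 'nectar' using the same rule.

gfzyts

c(2)→z(25) and h(7)→o(14) fit y≡3x+19 (mod 26); the inverse of 3 mod 26 is 9. Each letter's alphabet position (a=0..z=25) is mapped through 3·x+19 mod 26 — an affine cipher.
Applying it to nectar: n(13)→3·13+19≡6=g; e(4)→3·4+19≡5=f; c(2)→3·2+19≡25=z; t(19)→3·19+19≡24=y; a(0)→3·0+19≡19=t; r(17)→3·17+19≡18=s (all mod 26).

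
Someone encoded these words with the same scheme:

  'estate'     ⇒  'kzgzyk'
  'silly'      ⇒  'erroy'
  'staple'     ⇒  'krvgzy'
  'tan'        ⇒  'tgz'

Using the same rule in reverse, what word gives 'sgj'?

Two steps: reverse the string, then apply a Caesar shift of +6.
Reversing it on sgj: shift back: s−6=m, g−6=a, j−6=d → mad; then reverse → dam.

dam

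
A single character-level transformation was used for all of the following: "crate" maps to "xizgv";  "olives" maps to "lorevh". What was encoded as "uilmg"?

front

Each pair mirrors across the alphabet (c↔x, r↔i, a↔z): positions sum to 25. Letters are reflected about the middle of the alphabet (position → 25−position): Atbash.
Reversing it on uilmg: u↔f, i↔r, l↔o, m↔n, g↔t.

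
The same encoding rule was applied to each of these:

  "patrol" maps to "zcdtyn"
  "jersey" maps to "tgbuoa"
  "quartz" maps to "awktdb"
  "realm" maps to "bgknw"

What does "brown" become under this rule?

ltyyx

Shifts by position in patrol: pos 0: p→z (+10), pos 1: a→c (+2), pos 2: t→d (+10), pos 3: r→t (+2) — repeating every 2. It's a Vigenère-style cipher with numeric key [10,2]: position i shifts by key[i mod 2].
For brown: b+10=l, r+2=t, o+10=y, w+2=y, n+10=x.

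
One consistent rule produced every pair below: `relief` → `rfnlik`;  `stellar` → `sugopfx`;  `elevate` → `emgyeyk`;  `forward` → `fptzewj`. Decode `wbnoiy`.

In relief: r→r is +0, e→f is +1, l→n is +2, i→l is +3 — the shift increases by 1 each position. Each letter shifts forward by its position index (0, 1, 2, …) — the shift grows by one for each successive letter.
Reversing it on wbnoiy: w−0=w, b−1=a, n−2=l, o−3=l, i−4=e, y−5=t.

wallet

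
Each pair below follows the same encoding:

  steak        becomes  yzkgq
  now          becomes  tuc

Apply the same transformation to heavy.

nkgbe

Compare letters: s→y is +6, t→z is +6, e→k is +6 — a constant shift. It's a constant shift of +6 (ROT6).
Applying it to heavy: h+6=n, e+6=k, a+6=g, v+6=b, y+6=e.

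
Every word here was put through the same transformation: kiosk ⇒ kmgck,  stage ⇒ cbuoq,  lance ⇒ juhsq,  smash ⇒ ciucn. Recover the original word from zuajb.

Each letter's alphabet position (a=0..z=25) is mapped through 25·x+20 mod 26 — an affine cipher.
Undoing it on zuajb: z(25)→25·(25−20)≡21=v; u(20)→25·(20−20)≡0=a; a(0)→25·(0−20)≡20=u; j(9)→25·(9−20)≡11=l; b(1)→25·(1−20)≡19=t (all mod 26).

vault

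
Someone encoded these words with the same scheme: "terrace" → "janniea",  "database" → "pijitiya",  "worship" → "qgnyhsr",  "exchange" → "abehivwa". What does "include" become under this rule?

t(19)→j(9) and e(4)→a(0) fit y≡11x+8 (mod 26); the inverse of 11 mod 26 is 19. Each letter's alphabet position (a=0..z=25) is mapped through 11·x+8 mod 26 — an affine cipher.
Applying it to include: i(8)→11·8+8≡18=s; n(13)→11·13+8≡21=v; c(2)→11·2+8≡4=e; l(11)→11·11+8≡25=z; u(20)→11·20+8≡20=u; d(3)→11·3+8≡15=p; e(4)→11·4+8≡0=a (all mod 26).

svezupa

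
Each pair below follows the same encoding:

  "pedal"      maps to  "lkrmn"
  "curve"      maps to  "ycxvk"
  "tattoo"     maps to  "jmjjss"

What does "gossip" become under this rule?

wsqqil

p(15)→l(11) and e(4)→k(10) fit y≡19x+12 (mod 26); the inverse of 19 mod 26 is 11. Treating letters as 0–25, the rule is x ↦ 19x + 12 (mod 26).
For gossip: g(6)→19·6+12≡22=w; o(14)→19·14+12≡18=s; s(18)→19·18+12≡16=q; s(18)→19·18+12≡16=q; i(8)→19·8+12≡8=i; p(15)→19·15+12≡11=l (all mod 26).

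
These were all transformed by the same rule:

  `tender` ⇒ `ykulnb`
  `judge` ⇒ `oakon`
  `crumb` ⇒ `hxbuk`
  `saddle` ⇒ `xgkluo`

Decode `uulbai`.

The shift increases by 1 at each position, starting from +5: 5, 6, 7, ….
Decoding uulbai: u−5=p, u−6=o, l−7=e, b−8=t, a−9=r, i−10=y.

poetry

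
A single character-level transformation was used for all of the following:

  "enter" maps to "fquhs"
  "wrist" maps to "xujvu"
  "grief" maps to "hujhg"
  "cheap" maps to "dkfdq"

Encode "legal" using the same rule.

mhhdm

Shifts by position in enter: pos 0: e→f (+1), pos 1: n→q (+3), pos 2: t→u (+1), pos 3: e→h (+3) — repeating every 2. It's a Vigenère-style cipher with numeric key [1,3]: position i shifts by key[i mod 2].
On legal: l+1=m, e+3=h, g+1=h, a+3=d, l+1=m.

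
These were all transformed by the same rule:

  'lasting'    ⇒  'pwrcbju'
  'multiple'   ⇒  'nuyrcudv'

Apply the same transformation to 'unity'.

The output letters match the input read backwards, each shifted +9: lasting reversed is gnitsal. Read the word backwards and shift each letter +9.
Applying it to unity: reverse → ytinu; then shift: y+9=h, t+9=c, i+9=r, n+9=w, u+9=d.

hcrwd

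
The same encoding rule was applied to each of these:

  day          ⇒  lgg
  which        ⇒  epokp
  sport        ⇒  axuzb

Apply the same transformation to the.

bpk

The shift depends on letter class: consonant d→l is +8, but vowel a→g is +6. Vowels shift forward by 6 and consonants shift forward by 8.
On the: t(cons)+8=b, h(cons)+8=p, e(vowel)+6=k.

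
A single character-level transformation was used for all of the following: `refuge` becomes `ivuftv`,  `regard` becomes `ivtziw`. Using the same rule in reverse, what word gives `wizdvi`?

Each pair mirrors across the alphabet (r↔i, e↔v, f↔u): positions sum to 25. Letters are reflected about the middle of the alphabet (position → 25−position): Atbash.
Undoing it on wizdvi: w↔d, i↔r, z↔a, d↔w, v↔e, i↔r.

drawer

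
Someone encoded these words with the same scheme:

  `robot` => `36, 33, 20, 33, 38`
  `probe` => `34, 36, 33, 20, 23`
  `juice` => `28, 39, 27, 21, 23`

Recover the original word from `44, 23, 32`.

zen

Each letter is replaced by its alphabet position (a=1..z=26) + 18.
Decoding 44, 23, 32: 44→(44−18)÷1=26=z, 23→(23−18)÷1=5=e, 32→(32−18)÷1=14=n.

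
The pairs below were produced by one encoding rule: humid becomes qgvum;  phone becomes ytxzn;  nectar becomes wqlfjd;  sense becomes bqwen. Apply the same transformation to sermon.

bqayxz

Shifts by position in humid: pos 0: h→q (+9), pos 1: u→g (+12), pos 2: m→v (+9), pos 3: i→u (+12) — repeating every 2. The shifts repeat in a cycle of length 2: positions 0,1,… shift by +9, +12, then the pattern repeats.
For sermon: s+9=b, e+12=q, r+9=a, m+12=y, o+9=x, n+12=z.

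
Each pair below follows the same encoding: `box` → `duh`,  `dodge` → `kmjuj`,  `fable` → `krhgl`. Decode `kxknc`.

where

The output letters match the input read backwards, each shifted +6: box reversed is xob. The word is reversed, then every letter is shifted forward by 6.
Reversing it on kxknc: shift back: k−6=e, x−6=r, k−6=e, n−6=h, c−6=w → erehw; then reverse → where.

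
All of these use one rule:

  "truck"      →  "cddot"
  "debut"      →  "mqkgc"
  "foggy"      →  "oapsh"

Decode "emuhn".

valve

Shifts by position in truck: pos 0: t→c (+9), pos 1: r→d (+12), pos 2: u→d (+9), pos 3: c→o (+12) — repeating every 2. A repeating key of period 2 is used — shifts +9, +12 over and over.
Reversing it on emuhn: e−9=v, m−12=a, u−9=l, h−12=v, n−9=e.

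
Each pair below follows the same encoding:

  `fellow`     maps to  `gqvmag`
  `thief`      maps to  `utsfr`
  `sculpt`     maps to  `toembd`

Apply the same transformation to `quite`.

rgsuq

It's a Vigenère-style cipher with numeric key [1,12,10]: position i shifts by key[i mod 3].
On quite: q+1=r, u+12=g, i+10=s, t+1=u, e+12=q.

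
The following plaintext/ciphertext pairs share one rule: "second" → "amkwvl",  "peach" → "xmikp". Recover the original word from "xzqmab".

Compare letters: s→a is +8, e→m is +8, c→k is +8 — a constant shift. Every letter moves 8 places later in the alphabet, wrapping around z→a.
Decoding xzqmab: x−8=p, z−8=r, q−8=i, m−8=e, a−8=s, b−8=t.

priest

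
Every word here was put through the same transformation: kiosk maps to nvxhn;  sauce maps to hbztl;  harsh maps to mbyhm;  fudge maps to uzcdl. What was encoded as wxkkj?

lobby

k(10)→n(13) and i(8)→v(21) fit y≡9x+1 (mod 26); the inverse of 9 mod 26 is 3. Treating letters as 0–25, the rule is x ↦ 9x + 1 (mod 26).
Decoding wxkkj: w(22)→3·(22−1)≡11=l; x(23)→3·(23−1)≡14=o; k(10)→3·(10−1)≡1=b; k(10)→3·(10−1)≡1=b; j(9)→3·(9−1)≡24=y (all mod 26).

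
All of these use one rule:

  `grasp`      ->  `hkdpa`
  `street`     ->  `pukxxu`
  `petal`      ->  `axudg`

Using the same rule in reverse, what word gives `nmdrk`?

chair

g(6)→h(7) and r(17)→k(10) fit y≡5x+3 (mod 26); the inverse of 5 mod 26 is 21. This is an affine cipher: with a=0,…,z=25, each position x becomes (5x+3) mod 26.
Decoding nmdrk: n(13)→21·(13−3)≡2=c; m(12)→21·(12−3)≡7=h; d(3)→21·(3−3)≡0=a; r(17)→21·(17−3)≡8=i; k(10)→21·(10−3)≡17=r (all mod 26).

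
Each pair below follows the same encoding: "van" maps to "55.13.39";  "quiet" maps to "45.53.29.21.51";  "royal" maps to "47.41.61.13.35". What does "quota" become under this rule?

v(#22)→55 and a(#1)→13: differences scale by 2, so n = 2·pos + 11. The formula is n = 2×(alphabet index, a=1) + 11.
Applying it to quota: q=17→45, u=21→53, o=15→41, t=20→51, a=1→13.

45.53.41.51.13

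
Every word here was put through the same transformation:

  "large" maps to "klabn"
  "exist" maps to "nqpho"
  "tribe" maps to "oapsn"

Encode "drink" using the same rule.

Each letter's alphabet position (a=0..z=25) is mapped through 7·x+11 mod 26 — an affine cipher.
For drink: d(3)→7·3+11≡6=g; r(17)→7·17+11≡0=a; i(8)→7·8+11≡15=p; n(13)→7·13+11≡24=y; k(10)→7·10+11≡3=d (all mod 26).

gapyd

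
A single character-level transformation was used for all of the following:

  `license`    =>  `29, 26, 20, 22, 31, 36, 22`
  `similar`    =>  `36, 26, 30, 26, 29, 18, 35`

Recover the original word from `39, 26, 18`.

via

l is letter #12 and maps to 29: an offset of 17. The number is (letter's place in the alphabet, a=1) + 17.
Undoing it on 39, 26, 18: 39→(39−17)÷1=22=v, 26→(26−17)÷1=9=i, 18→(18−17)÷1=1=a.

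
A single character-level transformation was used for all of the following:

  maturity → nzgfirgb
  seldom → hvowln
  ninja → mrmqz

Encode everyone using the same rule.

veviblmv

Each pair mirrors across the alphabet (m↔n, a↔z, t↔g): positions sum to 25. This is the alphabet-reversal cipher (Atbash): a becomes z, b becomes y, etc.
On everyone: e↔v, v↔e, e↔v, r↔i, y↔b, o↔l, n↔m, e↔v.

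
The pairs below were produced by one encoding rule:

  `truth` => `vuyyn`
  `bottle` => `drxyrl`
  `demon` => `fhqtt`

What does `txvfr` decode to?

rural

In truth: t→v is +2, r→u is +3, u→y is +4, t→y is +5 — the shift increases by 1 each position. Each letter shifts forward by (position + 2), i.e. 2, 3, 4, … — the shift grows by one for each successive letter.
Decoding txvfr: t−2=r, x−3=u, v−4=r, f−5=a, r−6=l.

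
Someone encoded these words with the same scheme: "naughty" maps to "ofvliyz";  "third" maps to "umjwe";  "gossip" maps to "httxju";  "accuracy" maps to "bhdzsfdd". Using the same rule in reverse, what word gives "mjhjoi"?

legend

Shifts by position in naughty: pos 0: n→o (+1), pos 1: a→f (+5), pos 2: u→v (+1), pos 3: g→l (+5) — repeating every 2. It's a Vigenère-style cipher with numeric key [1,5]: position i shifts by key[i mod 2].
Reversing it on mjhjoi: m−1=l, j−5=e, h−1=g, j−5=e, o−1=n, i−5=d.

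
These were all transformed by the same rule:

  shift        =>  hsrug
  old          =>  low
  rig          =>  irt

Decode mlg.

Each letter is replaced by its mirror in the alphabet: a↔z, b↔y, c↔x, and so on (the Atbash cipher).
Reversing it on mlg: m↔n, l↔o, g↔t.

not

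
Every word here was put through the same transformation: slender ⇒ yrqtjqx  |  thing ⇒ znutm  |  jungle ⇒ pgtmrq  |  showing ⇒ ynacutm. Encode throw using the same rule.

znxac

The shift depends on letter class: consonant s→y is +6, but vowel e→q is +12. The rule splits by letter class: vowels +12, consonants +6.
Applying it to throw: t(cons)+6=z, h(cons)+6=n, r(cons)+6=x, o(vowel)+12=a, w(cons)+6=c.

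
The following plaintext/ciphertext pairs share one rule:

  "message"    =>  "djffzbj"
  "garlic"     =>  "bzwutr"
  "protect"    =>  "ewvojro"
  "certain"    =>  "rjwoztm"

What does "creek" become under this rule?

m(12)→d(3) and e(4)→j(9) fit y≡9x+25 (mod 26); the inverse of 9 mod 26 is 3. Treating letters as 0–25, the rule is x ↦ 9x + 25 (mod 26).
On creek: c(2)→9·2+25≡17=r; r(17)→9·17+25≡22=w; e(4)→9·4+25≡9=j; e(4)→9·4+25≡9=j; k(10)→9·10+25≡11=l (all mod 26).

rwjjl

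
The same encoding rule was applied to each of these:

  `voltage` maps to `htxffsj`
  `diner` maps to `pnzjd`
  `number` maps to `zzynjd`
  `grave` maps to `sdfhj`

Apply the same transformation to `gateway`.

The shift depends on letter class: consonant v→h is +12, but vowel o→t is +5. The rule splits by letter class: vowels +5, consonants +12.
For gateway: g(cons)+12=s, a(vowel)+5=f, t(cons)+12=f, e(vowel)+5=j, w(cons)+12=i, a(vowel)+5=f, y(cons)+12=k.

sffjifk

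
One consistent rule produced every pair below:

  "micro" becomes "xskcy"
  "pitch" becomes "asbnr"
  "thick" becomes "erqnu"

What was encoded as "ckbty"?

Shifts by position in micro: pos 0: m→x (+11), pos 1: i→s (+10), pos 2: c→k (+8), pos 3: r→c (+11), pos 4: o→y (+10) — repeating every 3. It's a Vigenère-style cipher with numeric key [11,10,8]: position i shifts by key[i mod 3].
Reversing it on ckbty: c−11=r, k−10=a, b−8=t, t−11=i, y−10=o.

ratio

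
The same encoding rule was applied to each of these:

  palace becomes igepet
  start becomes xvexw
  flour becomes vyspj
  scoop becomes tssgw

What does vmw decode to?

The output letters match the input read backwards, each shifted +4: palace reversed is ecalap. Two steps: reverse the string, then apply a Caesar shift of +4.
Reversing it on vmw: shift back: v−4=r, m−4=i, w−4=s → ris; then reverse → sir.

sir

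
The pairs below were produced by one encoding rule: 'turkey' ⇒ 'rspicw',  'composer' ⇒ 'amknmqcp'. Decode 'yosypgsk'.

aquarium

Compare letters: t→r is +24, u→s is +24, r→p is +24 — a constant shift. This is a Caesar cipher with shift 24.
Reversing it on yosypgsk: y−24=a, o−24=q, s−24=u, y−24=a, p−24=r, g−24=i, s−24=u, k−24=m.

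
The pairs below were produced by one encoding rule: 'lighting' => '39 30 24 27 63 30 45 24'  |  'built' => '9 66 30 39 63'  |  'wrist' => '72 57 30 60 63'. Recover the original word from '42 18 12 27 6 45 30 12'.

mechanic

l(#12)→39 and i(#9)→30: differences scale by 3, so n = 3·pos + 3. Each letter becomes 3×(its alphabet position, a=1..z=26) + 3.
Undoing it on 42 18 12 27 6 45 30 12: 42→(42−3)÷3=13=m, 18→(18−3)÷3=5=e, 12→(12−3)÷3=3=c, 27→(27−3)÷3=8=h, 6→(6−3)÷3=1=a, 45→(45−3)÷3=14=n, 30→(30−3)÷3=9=i, 12→(12−3)÷3=3=c.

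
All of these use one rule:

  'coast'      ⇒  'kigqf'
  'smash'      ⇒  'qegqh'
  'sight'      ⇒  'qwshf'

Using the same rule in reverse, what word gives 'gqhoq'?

ashes

c(2)→k(10) and o(14)→i(8) fit y≡15x+6 (mod 26); the inverse of 15 mod 26 is 7. Each letter's alphabet position (a=0..z=25) is mapped through 15·x+6 mod 26 — an affine cipher.
Undoing it on gqhoq: g(6)→7·(6−6)≡0=a; q(16)→7·(16−6)≡18=s; h(7)→7·(7−6)≡7=h; o(14)→7·(14−6)≡4=e; q(16)→7·(16−6)≡18=s (all mod 26).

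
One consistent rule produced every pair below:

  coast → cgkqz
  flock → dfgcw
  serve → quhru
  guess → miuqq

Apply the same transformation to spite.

Treating letters as 0–25, the rule is x ↦ 9x + 10 (mod 26).
On spite: s(18)→9·18+10≡16=q; p(15)→9·15+10≡15=p; i(8)→9·8+10≡4=e; t(19)→9·19+10≡25=z; e(4)→9·4+10≡20=u (all mod 26).

qpezu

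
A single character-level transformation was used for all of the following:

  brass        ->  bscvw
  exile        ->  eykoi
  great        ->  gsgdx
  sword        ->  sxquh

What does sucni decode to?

stake

In brass: b→b is +0, r→s is +1, a→c is +2, s→v is +3 — the shift increases by 1 each position. Each letter shifts forward by its position index (0, 1, 2, …) — the shift grows by one for each successive letter.
Decoding sucni: s−0=s, u−1=t, c−2=a, n−3=k, i−4=e.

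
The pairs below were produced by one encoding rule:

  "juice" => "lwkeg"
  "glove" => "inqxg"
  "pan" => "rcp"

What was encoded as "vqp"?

Compare letters: j→l is +2, u→w is +2, i→k is +2 — a constant shift. Every letter moves 2 places later in the alphabet, wrapping around z→a.
Reversing it on vqp: v−2=t, q−2=o, p−2=n.

ton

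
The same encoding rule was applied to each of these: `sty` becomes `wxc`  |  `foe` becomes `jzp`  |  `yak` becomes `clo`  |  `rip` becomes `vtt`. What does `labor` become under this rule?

plfzv

The shift depends on letter class: consonant s→w is +4, but vowel o→z is +11. Vowels shift forward by 11 and consonants shift forward by 4.
For labor: l(cons)+4=p, a(vowel)+11=l, b(cons)+4=f, o(vowel)+11=z, r(cons)+4=v.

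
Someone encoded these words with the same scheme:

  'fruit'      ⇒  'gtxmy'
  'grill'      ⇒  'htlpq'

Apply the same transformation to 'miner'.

Letter i (0-indexed) is shifted by i+1, so successive shifts are 1, 2, 3, ….
On miner: m+1=n, i+2=k, n+3=q, e+4=i, r+5=w.

nkqiw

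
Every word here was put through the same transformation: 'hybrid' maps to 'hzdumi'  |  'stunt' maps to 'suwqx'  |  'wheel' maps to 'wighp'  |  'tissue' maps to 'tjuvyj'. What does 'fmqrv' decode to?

floor

The shift increases by 1 at each position, starting from +0: 0, 1, 2, ….
Decoding fmqrv: f−0=f, m−1=l, q−2=o, r−3=o, v−4=r.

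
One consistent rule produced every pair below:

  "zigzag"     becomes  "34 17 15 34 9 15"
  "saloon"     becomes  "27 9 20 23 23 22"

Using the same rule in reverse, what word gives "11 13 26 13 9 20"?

z is letter #26 and maps to 34: an offset of 8. Each letter is replaced by its alphabet position (a=1..z=26) + 8.
Reversing it on 11 13 26 13 9 20: 11→(11−8)÷1=3=c, 13→(13−8)÷1=5=e, 26→(26−8)÷1=18=r, 13→(13−8)÷1=5=e, 9→(9−8)÷1=1=a, 20→(20−8)÷1=12=l.

cereal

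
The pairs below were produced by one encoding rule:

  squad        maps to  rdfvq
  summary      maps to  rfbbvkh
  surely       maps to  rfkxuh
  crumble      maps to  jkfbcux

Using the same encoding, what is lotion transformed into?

upyzpi

s(18)→r(17) and q(16)→d(3) fit y≡7x+21 (mod 26); the inverse of 7 mod 26 is 15. Each letter's alphabet position (a=0..z=25) is mapped through 7·x+21 mod 26 — an affine cipher.
Applying it to lotion: l(11)→7·11+21≡20=u; o(14)→7·14+21≡15=p; t(19)→7·19+21≡24=y; i(8)→7·8+21≡25=z; o(14)→7·14+21≡15=p; n(13)→7·13+21≡8=i (all mod 26).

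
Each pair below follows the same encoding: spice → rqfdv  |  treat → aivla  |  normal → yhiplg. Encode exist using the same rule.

s(18)→r(17) and p(15)→q(16) fit y≡9x+11 (mod 26); the inverse of 9 mod 26 is 3. This is an affine cipher: with a=0,…,z=25, each position x becomes (9x+11) mod 26.
For exist: e(4)→9·4+11≡21=v; x(23)→9·23+11≡10=k; i(8)→9·8+11≡5=f; s(18)→9·18+11≡17=r; t(19)→9·19+11≡0=a (all mod 26).

vkfra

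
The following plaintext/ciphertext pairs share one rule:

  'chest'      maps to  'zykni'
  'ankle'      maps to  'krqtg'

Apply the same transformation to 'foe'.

kul

The output letters match the input read backwards, each shifted +6: chest reversed is tsehc. Two steps: reverse the string, then apply a Caesar shift of +6.
For foe: reverse → eof; then shift: e+6=k, o+6=u, f+6=l.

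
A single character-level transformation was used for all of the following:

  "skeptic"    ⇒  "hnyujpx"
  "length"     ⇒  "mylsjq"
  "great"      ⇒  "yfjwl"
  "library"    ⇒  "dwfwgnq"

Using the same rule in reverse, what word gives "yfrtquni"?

The output letters match the input read backwards, each shifted +5: skeptic reversed is citpeks. Read the word backwards and shift each letter +5.
Reversing it on yfrtquni: shift back: y−5=t, f−5=a, r−5=m, t−5=o, q−5=l, u−5=p, n−5=i, i−5=d → tamolpid; then reverse → diplomat.

diplomat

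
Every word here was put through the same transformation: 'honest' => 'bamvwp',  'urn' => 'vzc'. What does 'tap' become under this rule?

xib

Two steps: reverse the string, then apply a Caesar shift of +8.
On tap: reverse → pat; then shift: p+8=x, a+8=i, t+8=b.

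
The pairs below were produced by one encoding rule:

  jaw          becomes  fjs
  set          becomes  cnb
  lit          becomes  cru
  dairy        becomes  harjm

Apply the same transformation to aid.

mrj

Read the word backwards and shift each letter +9.
Applying it to aid: reverse → dia; then shift: d+9=m, i+9=r, a+9=j.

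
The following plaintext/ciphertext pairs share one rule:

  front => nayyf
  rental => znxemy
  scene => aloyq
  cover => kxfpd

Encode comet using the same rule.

In front: f→n is +8, r→a is +9, o→y is +10, n→y is +11 — the shift increases by 1 each position. Letter i (0-indexed) is shifted by i+8, so successive shifts are 8, 9, 10, ….
On comet: c+8=k, o+9=x, m+10=w, e+11=p, t+12=f.

kxwpf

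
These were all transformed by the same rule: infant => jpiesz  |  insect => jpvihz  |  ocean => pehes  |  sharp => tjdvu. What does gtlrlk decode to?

fringe

In infant: i→j is +1, n→p is +2, f→i is +3, a→e is +4 — the shift increases by 1 each position. Letter i (0-indexed) is shifted by i+1, so successive shifts are 1, 2, 3, ….
Undoing it on gtlrlk: g−1=f, t−2=r, l−3=i, r−4=n, l−5=g, k−6=e.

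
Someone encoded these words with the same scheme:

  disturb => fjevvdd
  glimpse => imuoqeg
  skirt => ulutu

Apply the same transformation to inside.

Shifts by position in disturb: pos 0: d→f (+2), pos 1: i→j (+1), pos 2: s→e (+12), pos 3: t→v (+2), pos 4: u→v (+1), pos 5: r→d (+12) — repeating every 3. It's a Vigenère-style cipher with numeric key [2,1,12]: position i shifts by key[i mod 3].
On inside: i+2=k, n+1=o, s+12=e, i+2=k, d+1=e, e+12=q.

koekeq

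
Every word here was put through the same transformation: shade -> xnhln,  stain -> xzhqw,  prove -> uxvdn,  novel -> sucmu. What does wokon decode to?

ridge

In shade: s→x is +5, h→n is +6, a→h is +7, d→l is +8 — the shift increases by 1 each position. The shift increases by 1 at each position, starting from +5: 5, 6, 7, ….
Decoding wokon: w−5=r, o−6=i, k−7=d, o−8=g, n−9=e.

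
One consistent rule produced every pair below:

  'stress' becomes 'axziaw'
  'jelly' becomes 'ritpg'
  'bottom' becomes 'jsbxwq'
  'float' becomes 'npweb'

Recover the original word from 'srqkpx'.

Shifts by position in stress: pos 0: s→a (+8), pos 1: t→x (+4), pos 2: r→z (+8), pos 3: e→i (+4) — repeating every 2. It's a Vigenère-style cipher with numeric key [8,4]: position i shifts by key[i mod 2].
Reversing it on srqkpx: s−8=k, r−4=n, q−8=i, k−4=g, p−8=h, x−4=t.

knight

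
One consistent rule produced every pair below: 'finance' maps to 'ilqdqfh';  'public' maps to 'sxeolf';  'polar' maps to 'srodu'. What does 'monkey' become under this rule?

prqnhb

Compare letters: f→i is +3, i→l is +3, n→q is +3 — a constant shift. This is a Caesar cipher with shift 3.
On monkey: m+3=p, o+3=r, n+3=q, k+3=n, e+3=h, y+3=b.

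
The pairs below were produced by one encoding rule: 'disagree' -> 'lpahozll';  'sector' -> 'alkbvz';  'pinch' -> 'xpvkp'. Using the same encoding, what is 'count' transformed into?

The shift depends on letter class: consonant d→l is +8, but vowel i→p is +7. The rule splits by letter class: vowels +7, consonants +8.
Applying it to count: c(cons)+8=k, o(vowel)+7=v, u(vowel)+7=b, n(cons)+8=v, t(cons)+8=b.

kvbvb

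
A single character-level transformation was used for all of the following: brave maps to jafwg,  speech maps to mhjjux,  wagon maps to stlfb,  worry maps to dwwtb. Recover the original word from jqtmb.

whole

The word is reversed, then every letter is shifted forward by 5.
Undoing it on jqtmb: shift back: j−5=e, q−5=l, t−5=o, m−5=h, b−5=w → elohw; then reverse → whole.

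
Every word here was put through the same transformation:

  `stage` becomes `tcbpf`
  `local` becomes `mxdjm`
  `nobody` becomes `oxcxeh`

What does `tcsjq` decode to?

Shifts by position in stage: pos 0: s→t (+1), pos 1: t→c (+9), pos 2: a→b (+1), pos 3: g→p (+9) — repeating every 2. The shifts repeat in a cycle of length 2: positions 0,1,… shift by +1, +9, then the pattern repeats.
Undoing it on tcsjq: t−1=s, c−9=t, s−1=r, j−9=a, q−1=p.

strap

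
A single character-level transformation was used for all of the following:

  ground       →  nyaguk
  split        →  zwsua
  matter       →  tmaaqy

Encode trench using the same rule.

Two shifts are in play — +12 for a/e/i/o/u, +7 for every other letter.
On trench: t(cons)+7=a, r(cons)+7=y, e(vowel)+12=q, n(cons)+7=u, c(cons)+7=j, h(cons)+7=o.

ayqujo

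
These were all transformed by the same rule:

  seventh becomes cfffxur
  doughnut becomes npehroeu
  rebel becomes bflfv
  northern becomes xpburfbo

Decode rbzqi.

It's a Vigenère-style cipher with numeric key [10,1]: position i shifts by key[i mod 2].
Reversing it on rbzqi: r−10=h, b−1=a, z−10=p, q−1=p, i−10=y.

happy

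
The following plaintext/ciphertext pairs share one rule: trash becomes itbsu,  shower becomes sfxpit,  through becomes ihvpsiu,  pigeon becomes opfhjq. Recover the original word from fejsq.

pride

The output letters match the input read backwards, each shifted +1: trash reversed is hsart. Two steps: reverse the string, then apply a Caesar shift of +1.
Reversing it on fejsq: shift back: f−1=e, e−1=d, j−1=i, s−1=r, q−1=p → edirp; then reverse → pride.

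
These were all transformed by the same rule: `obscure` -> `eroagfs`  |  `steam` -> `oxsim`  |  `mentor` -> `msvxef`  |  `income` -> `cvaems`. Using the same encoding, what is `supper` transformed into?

ognnsf

o(14)→e(4) and b(1)→r(17) fit y≡9x+8 (mod 26); the inverse of 9 mod 26 is 3. Treating letters as 0–25, the rule is x ↦ 9x + 8 (mod 26).
Applying it to supper: s(18)→9·18+8≡14=o; u(20)→9·20+8≡6=g; p(15)→9·15+8≡13=n; p(15)→9·15+8≡13=n; e(4)→9·4+8≡18=s; r(17)→9·17+8≡5=f (all mod 26).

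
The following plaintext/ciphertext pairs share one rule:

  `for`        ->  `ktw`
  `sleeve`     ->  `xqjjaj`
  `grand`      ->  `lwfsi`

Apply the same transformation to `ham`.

This is a Caesar cipher with shift 5.
On ham: h+5=m, a+5=f, m+5=r.

mfr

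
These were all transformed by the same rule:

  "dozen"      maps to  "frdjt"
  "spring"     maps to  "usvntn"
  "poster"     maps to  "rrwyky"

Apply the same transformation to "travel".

vueaks

In dozen: d→f is +2, o→r is +3, z→d is +4, e→j is +5 — the shift increases by 1 each position. Letter i (0-indexed) is shifted by i+2, so successive shifts are 2, 3, 4, ….
Applying it to travel: t+2=v, r+3=u, a+4=e, v+5=a, e+6=k, l+7=s.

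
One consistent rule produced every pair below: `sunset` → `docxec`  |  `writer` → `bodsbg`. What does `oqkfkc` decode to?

The output letters match the input read backwards, each shifted +10: sunset reversed is tesnus. Read the word backwards and shift each letter +10.
Reversing it on oqkfkc: shift back: o−10=e, q−10=g, k−10=a, f−10=v, k−10=a, c−10=s → egavas; then reverse → savage.

savage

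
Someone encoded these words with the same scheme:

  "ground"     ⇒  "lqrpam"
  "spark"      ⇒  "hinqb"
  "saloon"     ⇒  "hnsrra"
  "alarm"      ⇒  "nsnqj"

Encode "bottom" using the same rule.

eryyrj

g(6)→l(11) and r(17)→q(16) fit y≡17x+13 (mod 26); the inverse of 17 mod 26 is 23. Each letter's alphabet position (a=0..z=25) is mapped through 17·x+13 mod 26 — an affine cipher.
Applying it to bottom: b(1)→17·1+13≡4=e; o(14)→17·14+13≡17=r; t(19)→17·19+13≡24=y; t(19)→17·19+13≡24=y; o(14)→17·14+13≡17=r; m(12)→17·12+13≡9=j (all mod 26).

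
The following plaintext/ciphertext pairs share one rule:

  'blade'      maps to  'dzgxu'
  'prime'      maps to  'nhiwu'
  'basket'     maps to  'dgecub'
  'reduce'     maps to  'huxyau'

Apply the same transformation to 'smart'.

ewghb

Each letter's alphabet position (a=0..z=25) is mapped through 23·x+6 mod 26 — an affine cipher.
Applying it to smart: s(18)→23·18+6≡4=e; m(12)→23·12+6≡22=w; a(0)→23·0+6≡6=g; r(17)→23·17+6≡7=h; t(19)→23·19+6≡1=b (all mod 26).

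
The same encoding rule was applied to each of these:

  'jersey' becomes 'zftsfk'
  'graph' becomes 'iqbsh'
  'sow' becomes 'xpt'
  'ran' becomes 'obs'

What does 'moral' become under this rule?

mbspn

The output letters match the input read backwards, each shifted +1: jersey reversed is yesrej. Read the word backwards and shift each letter +1.
On moral: reverse → larom; then shift: l+1=m, a+1=b, r+1=s, o+1=p, m+1=n.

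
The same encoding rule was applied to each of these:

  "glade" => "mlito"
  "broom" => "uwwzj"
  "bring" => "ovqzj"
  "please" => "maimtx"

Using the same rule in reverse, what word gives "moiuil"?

damage

Two steps: reverse the string, then apply a Caesar shift of +8.
Decoding moiuil: shift back: m−8=e, o−8=g, i−8=a, u−8=m, i−8=a, l−8=d → egamad; then reverse → damage.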